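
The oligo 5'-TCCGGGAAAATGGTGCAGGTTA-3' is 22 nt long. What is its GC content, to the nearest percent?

50%

Base counts: T=5, C=3, A=6, G=8
G+C = 8 + 3 = 11 out of 22 bases
%GC = 11/22 × 100 = 50% ≈ 50%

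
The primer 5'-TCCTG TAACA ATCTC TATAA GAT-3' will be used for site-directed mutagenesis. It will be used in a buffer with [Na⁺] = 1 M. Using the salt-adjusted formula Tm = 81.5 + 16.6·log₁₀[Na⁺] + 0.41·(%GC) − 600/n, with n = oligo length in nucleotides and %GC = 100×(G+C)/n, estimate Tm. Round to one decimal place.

67.9°C

Length n = 23. Counting bases: C=5, A=8, T=8, G=2
G+C = 7, so %GC = 7/23 × 100 = 30.435%
Salt term: 16.6 × (0) = 0
GC term: 0.41 × 30.435 = 12.478; length term: −600/23 = −26.087
Tm = 81.5 + (0) + 12.478 − 26.087 = 67.891 → 67.9°C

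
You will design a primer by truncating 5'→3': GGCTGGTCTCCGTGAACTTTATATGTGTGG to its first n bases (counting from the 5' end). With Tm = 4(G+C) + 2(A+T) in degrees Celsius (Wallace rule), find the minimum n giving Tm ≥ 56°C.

n = 17

First 16 bases: GGCTGGTCTCCGTGAA → Tm = 52°C (< 56°C)
First 17 bases: GGCTGGTCTCCGTGAAC → Tm = 56°C (≥ 56°C)
Each additional base adds 2°C (A/T) or 4°C (G/C), so Tm is non-decreasing in n; n = 17 is the first length to reach 56°C.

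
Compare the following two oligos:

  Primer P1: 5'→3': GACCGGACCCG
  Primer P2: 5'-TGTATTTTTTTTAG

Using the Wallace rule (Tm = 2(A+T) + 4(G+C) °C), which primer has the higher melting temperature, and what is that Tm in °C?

Primer P1: A+T=2, G+C=9 → Tm = 2(2)+4(9) = 40°C
Primer P2: A+T=12, G+C=2 → Tm = 2(12)+4(2) = 32°C
40°C vs 32°C → primer P1 is higher.

Primer P1, 40°C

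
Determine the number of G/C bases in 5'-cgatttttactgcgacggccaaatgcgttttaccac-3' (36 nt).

Base counts: T=11, G=7, C=10, A=8
G+C = 7 + 10 = 17

17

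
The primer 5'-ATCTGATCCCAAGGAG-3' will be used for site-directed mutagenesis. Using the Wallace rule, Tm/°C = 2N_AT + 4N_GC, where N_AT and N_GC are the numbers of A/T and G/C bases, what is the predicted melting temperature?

48°C

Base counts: T=3, A=5, C=4, G=4
AT pairs contribute 8, GC pairs contribute 8.
Tm = 4·8 + 2·8 = 32 + 16 = 48°C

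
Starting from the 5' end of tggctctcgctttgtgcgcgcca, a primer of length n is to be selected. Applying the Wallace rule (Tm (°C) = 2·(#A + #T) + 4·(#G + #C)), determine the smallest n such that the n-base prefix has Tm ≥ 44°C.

n = 14

First 13 bases: TGGCTCTCGCTTT → Tm = 40°C (< 44°C)
First 14 bases: TGGCTCTCGCTTTG → Tm = 44°C (≥ 44°C)
Each additional base adds 2°C (A/T) or 4°C (G/C), so Tm is non-decreasing in n; n = 14 is the first length to reach 44°C.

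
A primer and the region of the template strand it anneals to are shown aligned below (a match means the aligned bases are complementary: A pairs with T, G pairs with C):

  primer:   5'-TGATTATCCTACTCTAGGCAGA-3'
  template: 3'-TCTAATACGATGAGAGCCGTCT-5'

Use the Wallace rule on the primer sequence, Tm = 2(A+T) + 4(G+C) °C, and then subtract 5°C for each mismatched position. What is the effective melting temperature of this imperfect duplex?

Primer base counts: A=6, T=7, G=4, C=5 → A+T=13, G+C=9
Perfect-match Tm = 2(13) + 4(9) = 26 + 36 = 62°C
Mismatches (positions where the bases are not complementary): 3 (at positions 1, 8, 16)
Effective Tm = 62 − 3×5 = 62 − 15 = 47°C

47°C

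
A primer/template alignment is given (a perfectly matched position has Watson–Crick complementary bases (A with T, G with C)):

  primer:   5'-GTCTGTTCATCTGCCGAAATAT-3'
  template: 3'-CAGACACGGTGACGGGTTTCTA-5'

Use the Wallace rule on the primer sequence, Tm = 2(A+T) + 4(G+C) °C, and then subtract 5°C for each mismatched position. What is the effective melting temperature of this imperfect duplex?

Primer base counts: A=5, T=8, G=4, C=5 → A+T=13, G+C=9
Perfect-match Tm = 2(13) + 4(9) = 26 + 36 = 62°C
Mismatches (positions where the bases are not complementary): 5 (at positions 7, 9, 10, 16, 20)
Effective Tm = 62 − 5×5 = 62 − 25 = 37°C

37°C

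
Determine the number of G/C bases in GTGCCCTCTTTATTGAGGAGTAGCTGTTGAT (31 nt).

A=5, C=5, T=12, G=9
Total G or C: 9 + 5 = 14

14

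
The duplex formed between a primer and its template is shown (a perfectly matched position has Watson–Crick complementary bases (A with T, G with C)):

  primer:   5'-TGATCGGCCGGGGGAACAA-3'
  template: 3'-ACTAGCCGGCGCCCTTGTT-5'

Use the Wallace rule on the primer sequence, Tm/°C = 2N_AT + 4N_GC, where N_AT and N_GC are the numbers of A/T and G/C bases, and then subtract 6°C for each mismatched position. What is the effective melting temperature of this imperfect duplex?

56°C

Primer base counts: A=5, T=2, G=8, C=4 → A+T=7, G+C=12
Perfect-match Tm = 2(7) + 4(12) = 14 + 48 = 62°C
Mismatches (positions where the bases are not complementary): 1 (at position 11)
Effective Tm = 62 − 1×6 = 62 − 6 = 56°C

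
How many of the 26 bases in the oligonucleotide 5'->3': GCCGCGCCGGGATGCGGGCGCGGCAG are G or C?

23

Counting bases: T=1, A=2, G=14, C=9
Total G or C: 14 + 9 = 23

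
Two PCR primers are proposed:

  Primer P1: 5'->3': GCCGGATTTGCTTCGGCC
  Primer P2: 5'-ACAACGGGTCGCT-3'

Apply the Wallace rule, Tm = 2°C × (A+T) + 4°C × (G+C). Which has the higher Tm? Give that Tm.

Primer P1, 60°C

Primer P1: A+T=6, G+C=12 → Tm = 2(6)+4(12) = 60°C
Primer P2: A+T=5, G+C=8 → Tm = 2(5)+4(8) = 42°C
60°C vs 42°C → primer P1 is higher.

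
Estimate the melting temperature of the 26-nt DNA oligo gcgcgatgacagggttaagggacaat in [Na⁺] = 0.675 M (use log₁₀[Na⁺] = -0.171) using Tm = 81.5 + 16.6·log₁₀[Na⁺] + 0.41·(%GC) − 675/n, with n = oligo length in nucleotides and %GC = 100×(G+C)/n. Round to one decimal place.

74.8°C

Length n = 26. Base counts: G=10, A=8, C=4, T=4
G+C = 14, so %GC = 14/26 × 100 = 53.846%
Salt term: 16.6 × (-0.171) = -2.839
GC term: 0.41 × 53.846 = 22.077; length term: −675/26 = −25.962
Tm = 81.5 + (-2.839) + 22.077 − 25.962 = 74.776 → 74.8°C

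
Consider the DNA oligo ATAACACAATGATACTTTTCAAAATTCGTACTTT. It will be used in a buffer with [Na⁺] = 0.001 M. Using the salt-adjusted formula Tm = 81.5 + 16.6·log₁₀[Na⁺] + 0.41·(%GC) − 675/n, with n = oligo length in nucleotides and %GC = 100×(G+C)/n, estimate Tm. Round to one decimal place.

21.5°C

Length n = 34. Counting bases: G=2, T=13, A=13, C=6
G+C = 8, so %GC = 8/34 × 100 = 23.529%
Salt term: 16.6 × (-3) = -49.8
GC term: 0.41 × 23.529 = 9.647; length term: −675/34 = −19.853
Tm = 81.5 + (-49.8) + 9.647 − 19.853 = 21.494 → 21.5°C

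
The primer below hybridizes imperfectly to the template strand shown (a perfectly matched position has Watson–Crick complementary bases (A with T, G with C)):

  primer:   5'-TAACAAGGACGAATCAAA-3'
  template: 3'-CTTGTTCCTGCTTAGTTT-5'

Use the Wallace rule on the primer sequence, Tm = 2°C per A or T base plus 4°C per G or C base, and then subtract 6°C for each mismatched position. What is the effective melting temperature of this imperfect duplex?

Primer base counts: A=10, T=2, G=3, C=3 → A+T=12, G+C=6
Perfect-match Tm = 2(12) + 4(6) = 24 + 24 = 48°C
Mismatches (positions where the bases are not complementary): 1 (at position 1)
Effective Tm = 48 − 1×6 = 48 − 6 = 42°C

42°C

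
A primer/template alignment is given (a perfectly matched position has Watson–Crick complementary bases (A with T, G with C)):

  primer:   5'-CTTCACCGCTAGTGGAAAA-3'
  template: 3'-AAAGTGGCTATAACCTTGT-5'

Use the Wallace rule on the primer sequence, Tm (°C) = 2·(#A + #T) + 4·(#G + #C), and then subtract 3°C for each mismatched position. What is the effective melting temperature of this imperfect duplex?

44°C

Primer base counts: A=6, T=4, G=4, C=5 → A+T=10, G+C=9
Perfect-match Tm = 2(10) + 4(9) = 20 + 36 = 56°C
Mismatches (positions where the bases are not complementary): 4 (at positions 1, 9, 12, 18)
Effective Tm = 56 − 4×3 = 56 − 12 = 44°C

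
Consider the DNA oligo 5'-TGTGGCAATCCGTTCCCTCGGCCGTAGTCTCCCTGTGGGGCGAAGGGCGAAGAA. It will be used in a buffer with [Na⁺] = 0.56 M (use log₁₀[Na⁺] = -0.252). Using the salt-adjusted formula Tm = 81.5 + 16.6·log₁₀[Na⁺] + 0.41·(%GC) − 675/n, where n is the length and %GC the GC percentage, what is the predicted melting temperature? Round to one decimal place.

90.6°C

Length n = 54. Base counts: G=19, T=11, A=9, C=15
G+C = 34, so %GC = 34/54 × 100 = 62.963%
Salt term: 16.6 × (-0.252) = -4.183
GC term: 0.41 × 62.963 = 25.815; length term: −675/54 = −12.5
Tm = 81.5 + (-4.183) + 25.815 − 12.5 = 90.632 → 90.6°C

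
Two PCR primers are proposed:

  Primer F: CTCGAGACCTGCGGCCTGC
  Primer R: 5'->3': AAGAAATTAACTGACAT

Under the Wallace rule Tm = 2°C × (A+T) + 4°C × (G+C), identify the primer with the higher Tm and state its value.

Primer F: A+T=5, G+C=14 → Tm = 2(5)+4(14) = 66°C
Primer R: A+T=13, G+C=4 → Tm = 2(13)+4(4) = 42°C
66°C vs 42°C → primer F is higher.

Primer F, 66°C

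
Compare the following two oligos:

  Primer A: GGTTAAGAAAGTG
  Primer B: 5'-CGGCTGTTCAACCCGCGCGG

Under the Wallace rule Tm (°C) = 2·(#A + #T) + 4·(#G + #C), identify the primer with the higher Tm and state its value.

Primer B, 70°C

Primer A: A+T=8, G+C=5 → Tm = 2(8)+4(5) = 36°C
Primer B: A+T=5, G+C=15 → Tm = 2(5)+4(15) = 70°C
36°C vs 70°C → primer B is higher.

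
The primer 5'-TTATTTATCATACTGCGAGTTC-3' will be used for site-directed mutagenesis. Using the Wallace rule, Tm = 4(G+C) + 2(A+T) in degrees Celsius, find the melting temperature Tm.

58°C

Counting bases: A=5, C=4, G=3, T=10
AT pairs contribute 15, GC pairs contribute 7.
Tm = 4·7 + 2·15 = 28 + 30 = 58°C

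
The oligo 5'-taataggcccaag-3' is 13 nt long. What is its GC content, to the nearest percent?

46%

T=2, C=3, G=3, A=5
G+C = 3 + 3 = 6 out of 13 bases
%GC = 6/13 × 100 = 46.15% ≈ 46%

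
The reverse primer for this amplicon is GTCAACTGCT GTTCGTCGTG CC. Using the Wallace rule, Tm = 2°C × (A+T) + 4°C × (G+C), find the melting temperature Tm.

70°C

Counting bases: A=2, C=7, G=6, T=7
A+T = 9, G+C = 13
Tm = 2×9 + 4×13 = 70°C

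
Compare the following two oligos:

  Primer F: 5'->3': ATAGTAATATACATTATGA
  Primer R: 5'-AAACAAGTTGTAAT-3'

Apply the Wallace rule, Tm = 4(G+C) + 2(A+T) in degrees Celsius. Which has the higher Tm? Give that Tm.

Primer F: A+T=16, G+C=3 → Tm = 2(16)+4(3) = 44°C
Primer R: A+T=11, G+C=3 → Tm = 2(11)+4(3) = 34°C
44°C vs 34°C → primer F is higher.

Primer F, 44°C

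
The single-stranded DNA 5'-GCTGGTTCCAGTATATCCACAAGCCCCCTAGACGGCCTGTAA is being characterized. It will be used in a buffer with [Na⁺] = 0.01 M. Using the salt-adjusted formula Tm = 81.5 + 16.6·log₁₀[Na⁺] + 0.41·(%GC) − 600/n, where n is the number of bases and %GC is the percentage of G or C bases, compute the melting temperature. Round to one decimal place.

Length n = 42. Base counts: G=9, A=10, C=14, T=9
G+C = 23, so %GC = 23/42 × 100 = 54.762%
Salt term: 16.6 × (-2) = -33.2
GC term: 0.41 × 54.762 = 22.452; length term: −600/42 = −14.286
Tm = 81.5 + (-33.2) + 22.452 − 14.286 = 56.466 → 56.5°C

56.5°C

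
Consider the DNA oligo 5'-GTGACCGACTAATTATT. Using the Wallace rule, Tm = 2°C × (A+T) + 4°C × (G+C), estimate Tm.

46°C

Counting bases: G=3, A=5, C=3, T=6
So N_AT = 11 and N_GC = 6.
Tm = 4·6 + 2·11 = 24 + 22 = 46°C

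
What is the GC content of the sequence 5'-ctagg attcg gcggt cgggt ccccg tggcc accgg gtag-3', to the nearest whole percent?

Scanning the sequence gives A=4, T=7, C=12, G=16.
G+C = 16 + 12 = 28 out of 39 bases
%GC = 28/39 × 100 = 71.79% ≈ 72%

72%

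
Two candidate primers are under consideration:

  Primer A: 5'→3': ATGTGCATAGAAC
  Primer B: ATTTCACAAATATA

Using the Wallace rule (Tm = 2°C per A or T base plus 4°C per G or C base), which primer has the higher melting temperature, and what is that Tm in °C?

Primer A: A+T=8, G+C=5 → Tm = 2(8)+4(5) = 36°C
Primer B: A+T=12, G+C=2 → Tm = 2(12)+4(2) = 32°C
36°C vs 32°C → primer A is higher.

Primer A, 36°C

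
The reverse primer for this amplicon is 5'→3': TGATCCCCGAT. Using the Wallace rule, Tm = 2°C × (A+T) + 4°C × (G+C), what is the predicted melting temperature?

A=2, C=4, G=2, T=3
A+T = 5, G+C = 6
Tm = 2×5 + 4×6 = 34°C

34°C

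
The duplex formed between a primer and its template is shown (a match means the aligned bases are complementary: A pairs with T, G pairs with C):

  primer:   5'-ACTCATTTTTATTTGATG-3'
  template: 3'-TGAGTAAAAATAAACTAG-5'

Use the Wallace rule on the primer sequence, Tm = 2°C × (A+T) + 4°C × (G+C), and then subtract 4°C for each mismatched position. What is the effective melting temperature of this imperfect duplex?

40°C

Primer base counts: A=4, T=10, G=2, C=2 → A+T=14, G+C=4
Perfect-match Tm = 2(14) + 4(4) = 28 + 16 = 44°C
Mismatches (positions where the bases are not complementary): 1 (at position 18)
Effective Tm = 44 − 1×4 = 44 − 4 = 40°C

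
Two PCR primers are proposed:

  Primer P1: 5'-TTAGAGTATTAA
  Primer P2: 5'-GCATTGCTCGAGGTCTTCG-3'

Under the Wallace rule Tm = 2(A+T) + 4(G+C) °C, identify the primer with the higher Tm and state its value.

Primer P1: A+T=10, G+C=2 → Tm = 2(10)+4(2) = 28°C
Primer P2: A+T=8, G+C=11 → Tm = 2(8)+4(11) = 60°C
28°C vs 60°C → primer P2 is higher.

Primer P2, 60°C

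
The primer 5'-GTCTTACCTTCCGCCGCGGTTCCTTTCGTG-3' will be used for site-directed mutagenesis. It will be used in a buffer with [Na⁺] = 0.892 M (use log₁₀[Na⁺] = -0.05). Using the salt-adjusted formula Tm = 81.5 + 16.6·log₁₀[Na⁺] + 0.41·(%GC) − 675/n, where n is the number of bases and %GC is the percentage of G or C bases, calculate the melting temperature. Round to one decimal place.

82.8°C

Length n = 30. Counting bases: C=11, G=7, T=11, A=1
G+C = 18, so %GC = 18/30 × 100 = 60%
Salt term: 16.6 × (-0.05) = -0.83
GC term: 0.41 × 60 = 24.6; length term: −675/30 = −22.5
Tm = 81.5 + (-0.83) + 24.6 − 22.5 = 82.77 → 82.8°C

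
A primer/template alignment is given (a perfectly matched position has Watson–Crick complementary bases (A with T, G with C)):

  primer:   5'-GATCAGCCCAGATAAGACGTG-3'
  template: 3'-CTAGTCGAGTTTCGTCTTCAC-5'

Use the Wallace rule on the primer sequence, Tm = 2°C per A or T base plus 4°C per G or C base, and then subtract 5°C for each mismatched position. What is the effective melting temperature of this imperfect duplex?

Primer base counts: A=7, T=3, G=6, C=5 → A+T=10, G+C=11
Perfect-match Tm = 2(10) + 4(11) = 20 + 44 = 64°C
Mismatches (positions where the bases are not complementary): 5 (at positions 8, 11, 13, 14, 18)
Effective Tm = 64 − 5×5 = 64 − 25 = 39°C

39°C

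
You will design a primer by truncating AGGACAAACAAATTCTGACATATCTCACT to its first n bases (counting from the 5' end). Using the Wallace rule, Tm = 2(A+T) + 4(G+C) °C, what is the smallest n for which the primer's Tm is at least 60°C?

First 22 bases: AGGACAAACAAATTCTGACATA → Tm = 58°C (< 60°C)
First 23 bases: AGGACAAACAAATTCTGACATAT → Tm = 60°C (≥ 60°C)
Since every base adds ≥2°C, Tm only increases with n, so the threshold is first crossed at n = 23.

n = 23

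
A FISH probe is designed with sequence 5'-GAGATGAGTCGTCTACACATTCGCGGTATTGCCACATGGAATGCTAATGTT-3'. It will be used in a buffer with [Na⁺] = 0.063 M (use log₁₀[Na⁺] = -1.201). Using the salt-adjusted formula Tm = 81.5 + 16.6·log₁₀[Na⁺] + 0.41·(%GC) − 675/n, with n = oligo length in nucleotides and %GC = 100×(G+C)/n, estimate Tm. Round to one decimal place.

Length n = 51. Scanning the sequence gives C=10, A=13, G=13, T=15.
G+C = 23, so %GC = 23/51 × 100 = 45.098%
Salt term: 16.6 × (-1.201) = -19.937
GC term: 0.41 × 45.098 = 18.49; length term: −675/51 = −13.235
Tm = 81.5 + (-19.937) + 18.49 − 13.235 = 66.818 → 66.8°C

66.8°C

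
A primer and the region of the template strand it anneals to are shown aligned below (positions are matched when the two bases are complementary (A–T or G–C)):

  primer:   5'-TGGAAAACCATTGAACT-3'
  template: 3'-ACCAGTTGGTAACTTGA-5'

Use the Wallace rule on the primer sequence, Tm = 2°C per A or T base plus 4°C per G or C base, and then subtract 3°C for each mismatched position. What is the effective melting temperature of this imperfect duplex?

Primer base counts: A=7, T=4, G=3, C=3 → A+T=11, G+C=6
Perfect-match Tm = 2(11) + 4(6) = 22 + 24 = 46°C
Mismatches (positions where the bases are not complementary): 2 (at positions 4, 5)
Effective Tm = 46 − 2×3 = 46 − 6 = 40°C

40°C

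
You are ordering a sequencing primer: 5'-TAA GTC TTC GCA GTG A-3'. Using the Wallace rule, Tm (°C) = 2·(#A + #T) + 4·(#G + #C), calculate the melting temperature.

46°C

Base counts: G=4, T=5, A=4, C=3
So N_AT = 9 and N_GC = 7.
Tm = 2(9) + 4(7) = 18 + 28 = 46°C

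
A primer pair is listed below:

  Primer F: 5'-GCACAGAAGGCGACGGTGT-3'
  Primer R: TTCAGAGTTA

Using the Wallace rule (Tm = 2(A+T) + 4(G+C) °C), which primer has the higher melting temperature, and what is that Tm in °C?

Primer F: A+T=7, G+C=12 → Tm = 2(7)+4(12) = 62°C
Primer R: A+T=7, G+C=3 → Tm = 2(7)+4(3) = 26°C
62°C vs 26°C → primer F is higher.

Primer F, 62°C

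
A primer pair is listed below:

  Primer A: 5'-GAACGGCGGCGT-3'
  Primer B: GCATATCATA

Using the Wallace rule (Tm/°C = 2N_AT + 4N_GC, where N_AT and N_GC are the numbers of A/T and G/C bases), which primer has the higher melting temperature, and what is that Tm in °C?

Primer A, 42°C

Primer A: A+T=3, G+C=9 → Tm = 2(3)+4(9) = 42°C
Primer B: A+T=7, G+C=3 → Tm = 2(7)+4(3) = 26°C
42°C vs 26°C → primer A is higher.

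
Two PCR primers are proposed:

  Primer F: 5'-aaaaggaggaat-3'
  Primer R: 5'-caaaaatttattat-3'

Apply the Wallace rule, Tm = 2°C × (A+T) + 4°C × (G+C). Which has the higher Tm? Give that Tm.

Primer F, 32°C

Primer F: A+T=8, G+C=4 → Tm = 2(8)+4(4) = 32°C
Primer R: A+T=13, G+C=1 → Tm = 2(13)+4(1) = 30°C
32°C vs 30°C → primer F is higher.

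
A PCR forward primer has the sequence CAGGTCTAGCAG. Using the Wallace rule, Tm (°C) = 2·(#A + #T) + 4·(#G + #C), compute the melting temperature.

38°C

Counting bases: G=4, C=3, T=2, A=3
AT pairs contribute 5, GC pairs contribute 7.
Tm = 2×5 + 4×7 = 38°C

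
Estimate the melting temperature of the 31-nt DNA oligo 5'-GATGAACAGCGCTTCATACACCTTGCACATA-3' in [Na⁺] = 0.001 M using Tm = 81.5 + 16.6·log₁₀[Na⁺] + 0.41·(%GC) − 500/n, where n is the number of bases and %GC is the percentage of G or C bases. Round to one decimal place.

34.1°C

Length n = 31. Base counts: G=5, C=9, T=7, A=10
G+C = 14, so %GC = 14/31 × 100 = 45.161%
Salt term: 16.6 × (-3) = -49.8
GC term: 0.41 × 45.161 = 18.516; length term: −500/31 = −16.129
Tm = 81.5 + (-49.8) + 18.516 − 16.129 = 34.087 → 34.1°C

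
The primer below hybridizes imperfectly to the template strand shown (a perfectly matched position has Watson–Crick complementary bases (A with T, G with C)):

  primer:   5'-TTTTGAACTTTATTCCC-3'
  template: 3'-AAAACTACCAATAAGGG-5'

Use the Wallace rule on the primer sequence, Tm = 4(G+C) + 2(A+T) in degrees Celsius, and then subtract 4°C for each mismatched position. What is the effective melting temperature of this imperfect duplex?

32°C

Primer base counts: A=3, T=9, G=1, C=4 → A+T=12, G+C=5
Perfect-match Tm = 2(12) + 4(5) = 24 + 20 = 44°C
Mismatches (positions where the bases are not complementary): 3 (at positions 7, 8, 9)
Effective Tm = 44 − 3×4 = 44 − 12 = 32°C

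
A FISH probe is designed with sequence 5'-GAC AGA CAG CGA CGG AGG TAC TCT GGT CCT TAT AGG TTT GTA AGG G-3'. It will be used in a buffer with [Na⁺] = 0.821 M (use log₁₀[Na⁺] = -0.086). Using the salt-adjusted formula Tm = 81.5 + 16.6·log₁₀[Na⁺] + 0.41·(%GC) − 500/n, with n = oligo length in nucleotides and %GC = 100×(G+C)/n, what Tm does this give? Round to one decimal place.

90.6°C

Length n = 46. Counting bases: G=16, A=11, C=8, T=11
G+C = 24, so %GC = 24/46 × 100 = 52.174%
Salt term: 16.6 × (-0.086) = -1.428
GC term: 0.41 × 52.174 = 21.391; length term: −500/46 = −10.87
Tm = 81.5 + (-1.428) + 21.391 − 10.87 = 90.593 → 90.6°C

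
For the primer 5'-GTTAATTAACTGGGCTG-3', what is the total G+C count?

Scanning the sequence gives T=6, C=2, A=4, G=5.
G+C = 5 + 2 = 7

7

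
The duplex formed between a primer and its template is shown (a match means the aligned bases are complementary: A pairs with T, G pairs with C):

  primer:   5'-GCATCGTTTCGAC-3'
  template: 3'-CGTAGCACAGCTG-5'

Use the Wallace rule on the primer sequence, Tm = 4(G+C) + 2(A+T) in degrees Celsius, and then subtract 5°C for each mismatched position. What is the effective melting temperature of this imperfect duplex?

35°C

Primer base counts: A=2, T=4, G=3, C=4 → A+T=6, G+C=7
Perfect-match Tm = 2(6) + 4(7) = 12 + 28 = 40°C
Mismatches (positions where the bases are not complementary): 1 (at position 8)
Effective Tm = 40 − 1×5 = 40 − 5 = 35°C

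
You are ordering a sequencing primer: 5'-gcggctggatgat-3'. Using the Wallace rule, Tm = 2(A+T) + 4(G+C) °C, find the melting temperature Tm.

C=2, A=2, G=6, T=3
AT pairs contribute 5, GC pairs contribute 8.
Tm = 2×5 + 4×8 = 42°C

42°C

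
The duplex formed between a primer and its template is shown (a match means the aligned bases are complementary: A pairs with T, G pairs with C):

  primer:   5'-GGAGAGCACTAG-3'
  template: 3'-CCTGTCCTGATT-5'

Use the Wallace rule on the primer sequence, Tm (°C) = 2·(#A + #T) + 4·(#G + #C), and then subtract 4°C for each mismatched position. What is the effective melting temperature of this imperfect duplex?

Primer base counts: A=4, T=1, G=5, C=2 → A+T=5, G+C=7
Perfect-match Tm = 2(5) + 4(7) = 10 + 28 = 38°C
Mismatches (positions where the bases are not complementary): 3 (at positions 4, 7, 12)
Effective Tm = 38 − 3×4 = 38 − 12 = 26°C

26°C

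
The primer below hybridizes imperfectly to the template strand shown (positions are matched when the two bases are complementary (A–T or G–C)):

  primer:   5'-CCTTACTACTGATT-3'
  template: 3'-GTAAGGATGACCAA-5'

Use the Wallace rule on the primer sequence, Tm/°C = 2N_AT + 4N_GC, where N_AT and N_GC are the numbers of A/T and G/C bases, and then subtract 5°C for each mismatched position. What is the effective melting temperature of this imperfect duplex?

23°C

Primer base counts: A=3, T=6, G=1, C=4 → A+T=9, G+C=5
Perfect-match Tm = 2(9) + 4(5) = 18 + 20 = 38°C
Mismatches (positions where the bases are not complementary): 3 (at positions 2, 5, 12)
Effective Tm = 38 − 3×5 = 38 − 15 = 23°C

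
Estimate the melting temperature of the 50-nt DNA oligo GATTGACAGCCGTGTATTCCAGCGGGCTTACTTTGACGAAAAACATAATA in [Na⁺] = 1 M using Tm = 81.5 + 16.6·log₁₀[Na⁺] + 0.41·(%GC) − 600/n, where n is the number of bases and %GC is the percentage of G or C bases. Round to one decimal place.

Length n = 50. Base counts: A=16, C=10, T=13, G=11
G+C = 21, so %GC = 21/50 × 100 = 42%
Salt term: 16.6 × (0) = 0
GC term: 0.41 × 42 = 17.22; length term: −600/50 = −12
Tm = 81.5 + (0) + 17.22 − 12 = 86.72 → 86.7°C

86.7°C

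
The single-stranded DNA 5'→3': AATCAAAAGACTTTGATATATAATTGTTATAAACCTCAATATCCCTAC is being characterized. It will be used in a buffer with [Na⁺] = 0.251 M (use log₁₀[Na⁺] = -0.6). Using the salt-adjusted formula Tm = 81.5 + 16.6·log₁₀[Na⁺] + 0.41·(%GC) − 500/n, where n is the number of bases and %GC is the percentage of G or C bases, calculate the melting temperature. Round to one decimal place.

71.4°C

Length n = 48. C=9, G=3, A=20, T=16
G+C = 12, so %GC = 12/48 × 100 = 25%
Salt term: 16.6 × (-0.6) = -9.96
GC term: 0.41 × 25 = 10.25; length term: −500/48 = −10.417
Tm = 81.5 + (-9.96) + 10.25 − 10.417 = 71.373 → 71.4°C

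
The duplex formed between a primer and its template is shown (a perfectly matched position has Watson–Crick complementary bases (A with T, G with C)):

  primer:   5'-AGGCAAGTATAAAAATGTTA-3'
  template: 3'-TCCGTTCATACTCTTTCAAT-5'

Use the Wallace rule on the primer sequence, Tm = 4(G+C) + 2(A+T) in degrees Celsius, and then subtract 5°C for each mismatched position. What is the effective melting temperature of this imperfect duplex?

35°C

Primer base counts: A=10, T=5, G=4, C=1 → A+T=15, G+C=5
Perfect-match Tm = 2(15) + 4(5) = 30 + 20 = 50°C
Mismatches (positions where the bases are not complementary): 3 (at positions 11, 13, 16)
Effective Tm = 50 − 3×5 = 50 − 15 = 35°C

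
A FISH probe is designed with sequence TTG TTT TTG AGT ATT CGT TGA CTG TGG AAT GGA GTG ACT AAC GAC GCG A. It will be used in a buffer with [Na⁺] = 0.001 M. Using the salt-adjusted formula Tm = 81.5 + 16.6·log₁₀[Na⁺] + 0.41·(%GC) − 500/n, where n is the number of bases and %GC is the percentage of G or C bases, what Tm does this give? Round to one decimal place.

39.1°C

Length n = 49. T=17, A=11, G=15, C=6
G+C = 21, so %GC = 21/49 × 100 = 42.857%
Salt term: 16.6 × (-3) = -49.8
GC term: 0.41 × 42.857 = 17.571; length term: −500/49 = −10.204
Tm = 81.5 + (-49.8) + 17.571 − 10.204 = 39.067 → 39.1°C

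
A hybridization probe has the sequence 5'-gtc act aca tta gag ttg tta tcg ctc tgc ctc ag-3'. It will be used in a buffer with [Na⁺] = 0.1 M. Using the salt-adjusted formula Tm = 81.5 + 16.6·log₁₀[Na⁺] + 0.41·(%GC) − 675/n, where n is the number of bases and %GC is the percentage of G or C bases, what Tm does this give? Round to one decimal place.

64.4°C

Length n = 35. Base counts: C=9, T=12, A=7, G=7
G+C = 16, so %GC = 16/35 × 100 = 45.714%
Salt term: 16.6 × (-1) = -16.6
GC term: 0.41 × 45.714 = 18.743; length term: −675/35 = −19.286
Tm = 81.5 + (-16.6) + 18.743 − 19.286 = 64.357 → 64.4°C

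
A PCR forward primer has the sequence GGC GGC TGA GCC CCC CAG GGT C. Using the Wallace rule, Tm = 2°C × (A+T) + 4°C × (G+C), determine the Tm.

80°C

Scanning the sequence gives A=2, C=9, G=9, T=2.
A+T = 4, G+C = 18
Tm = 2(4) + 4(18) = 8 + 72 = 80°C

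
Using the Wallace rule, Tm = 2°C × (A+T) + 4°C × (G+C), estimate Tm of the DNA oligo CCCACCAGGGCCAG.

50°C

Counting bases: T=0, G=4, A=3, C=7
So N_AT = 3 and N_GC = 11.
Tm = 2(3) + 4(11) = 6 + 44 = 50°C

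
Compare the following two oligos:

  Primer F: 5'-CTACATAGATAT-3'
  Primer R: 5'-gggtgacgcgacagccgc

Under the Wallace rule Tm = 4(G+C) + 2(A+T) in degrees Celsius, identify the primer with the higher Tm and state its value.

Primer F: A+T=9, G+C=3 → Tm = 2(9)+4(3) = 30°C
Primer R: A+T=4, G+C=14 → Tm = 2(4)+4(14) = 64°C
30°C vs 64°C → primer R is higher.

Primer R, 64°C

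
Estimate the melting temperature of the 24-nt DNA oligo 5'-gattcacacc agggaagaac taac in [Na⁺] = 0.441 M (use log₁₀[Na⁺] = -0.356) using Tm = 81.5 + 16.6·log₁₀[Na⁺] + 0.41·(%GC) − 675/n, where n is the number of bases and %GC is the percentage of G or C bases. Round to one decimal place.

Length n = 24. G=5, C=6, T=3, A=10
G+C = 11, so %GC = 11/24 × 100 = 45.833%
Salt term: 16.6 × (-0.356) = -5.91
GC term: 0.41 × 45.833 = 18.792; length term: −675/24 = −28.125
Tm = 81.5 + (-5.91) + 18.792 − 28.125 = 66.257 → 66.3°C

66.3°C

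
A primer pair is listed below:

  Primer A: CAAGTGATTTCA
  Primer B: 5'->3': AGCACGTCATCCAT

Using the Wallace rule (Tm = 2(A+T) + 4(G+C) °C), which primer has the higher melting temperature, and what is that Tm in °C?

Primer A: A+T=8, G+C=4 → Tm = 2(8)+4(4) = 32°C
Primer B: A+T=7, G+C=7 → Tm = 2(7)+4(7) = 42°C
32°C vs 42°C → primer B is higher.

Primer B, 42°C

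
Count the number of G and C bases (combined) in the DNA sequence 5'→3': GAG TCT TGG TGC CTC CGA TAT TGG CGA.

T=8, G=9, A=4, C=6
Total G or C: 9 + 6 = 15

15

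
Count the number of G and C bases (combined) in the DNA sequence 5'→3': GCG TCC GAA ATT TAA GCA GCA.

10

C=5, T=4, G=5, A=7
Total G or C: 5 + 5 = 10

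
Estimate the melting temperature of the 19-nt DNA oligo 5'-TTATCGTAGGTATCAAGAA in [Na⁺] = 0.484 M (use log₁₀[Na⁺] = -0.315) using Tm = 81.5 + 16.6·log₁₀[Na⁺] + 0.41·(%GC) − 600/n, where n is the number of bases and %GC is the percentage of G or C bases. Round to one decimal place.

57.6°C

Length n = 19. Counting bases: C=2, G=4, A=7, T=6
G+C = 6, so %GC = 6/19 × 100 = 31.579%
Salt term: 16.6 × (-0.315) = -5.229
GC term: 0.41 × 31.579 = 12.947; length term: −600/19 = −31.579
Tm = 81.5 + (-5.229) + 12.947 − 31.579 = 57.639 → 57.6°C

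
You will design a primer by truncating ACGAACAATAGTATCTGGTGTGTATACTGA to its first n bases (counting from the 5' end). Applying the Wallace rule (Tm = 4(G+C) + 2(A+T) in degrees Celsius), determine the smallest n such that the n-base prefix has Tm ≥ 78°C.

n = 29

First 28 bases: ACGAACAATAGTATCTGGTGTGTATACT → Tm = 76°C (< 78°C)
First 29 bases: ACGAACAATAGTATCTGGTGTGTATACTG → Tm = 80°C (≥ 78°C)
Each additional base adds 2°C (A/T) or 4°C (G/C), so Tm is non-decreasing in n; n = 29 is the first length to reach 78°C.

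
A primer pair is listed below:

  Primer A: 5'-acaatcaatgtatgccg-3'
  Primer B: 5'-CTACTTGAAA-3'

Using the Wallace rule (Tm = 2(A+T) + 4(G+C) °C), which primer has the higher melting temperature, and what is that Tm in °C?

Primer A, 48°C

Primer A: A+T=10, G+C=7 → Tm = 2(10)+4(7) = 48°C
Primer B: A+T=7, G+C=3 → Tm = 2(7)+4(3) = 26°C
48°C vs 26°C → primer A is higher.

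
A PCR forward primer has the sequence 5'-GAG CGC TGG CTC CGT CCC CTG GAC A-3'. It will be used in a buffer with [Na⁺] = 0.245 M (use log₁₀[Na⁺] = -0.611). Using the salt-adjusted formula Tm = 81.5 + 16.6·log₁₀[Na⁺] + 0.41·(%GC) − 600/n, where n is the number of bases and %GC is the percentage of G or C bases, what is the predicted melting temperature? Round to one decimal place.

Length n = 25. Base counts: A=3, G=8, T=4, C=10
G+C = 18, so %GC = 18/25 × 100 = 72%
Salt term: 16.6 × (-0.611) = -10.143
GC term: 0.41 × 72 = 29.52; length term: −600/25 = −24
Tm = 81.5 + (-10.143) + 29.52 − 24 = 76.877 → 76.9°C

76.9°C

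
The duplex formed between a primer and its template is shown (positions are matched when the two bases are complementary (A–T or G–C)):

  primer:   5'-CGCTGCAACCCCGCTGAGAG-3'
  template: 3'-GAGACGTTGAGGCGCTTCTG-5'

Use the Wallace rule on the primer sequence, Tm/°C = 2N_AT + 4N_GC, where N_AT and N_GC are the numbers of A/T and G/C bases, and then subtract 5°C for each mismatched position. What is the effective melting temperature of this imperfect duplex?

43°C

Primer base counts: A=4, T=2, G=6, C=8 → A+T=6, G+C=14
Perfect-match Tm = 2(6) + 4(14) = 12 + 56 = 68°C
Mismatches (positions where the bases are not complementary): 5 (at positions 2, 10, 15, 16, 20)
Effective Tm = 68 − 5×5 = 68 − 25 = 43°C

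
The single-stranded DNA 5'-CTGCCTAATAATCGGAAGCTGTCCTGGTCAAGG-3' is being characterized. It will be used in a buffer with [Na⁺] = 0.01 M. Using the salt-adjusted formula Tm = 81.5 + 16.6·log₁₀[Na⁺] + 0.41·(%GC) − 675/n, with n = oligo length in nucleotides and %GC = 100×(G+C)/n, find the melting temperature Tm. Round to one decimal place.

Length n = 33. Counting bases: G=9, C=8, T=8, A=8
G+C = 17, so %GC = 17/33 × 100 = 51.515%
Salt term: 16.6 × (-2) = -33.2
GC term: 0.41 × 51.515 = 21.121; length term: −675/33 = −20.455
Tm = 81.5 + (-33.2) + 21.121 − 20.455 = 48.966 → 49.0°C

49.0°C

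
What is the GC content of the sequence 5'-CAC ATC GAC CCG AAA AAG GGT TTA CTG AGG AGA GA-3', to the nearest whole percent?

49%

Scanning the sequence gives A=13, T=5, C=7, G=10.
G+C = 10 + 7 = 17 out of 35 bases
%GC = 17/35 × 100 = 48.57% ≈ 49%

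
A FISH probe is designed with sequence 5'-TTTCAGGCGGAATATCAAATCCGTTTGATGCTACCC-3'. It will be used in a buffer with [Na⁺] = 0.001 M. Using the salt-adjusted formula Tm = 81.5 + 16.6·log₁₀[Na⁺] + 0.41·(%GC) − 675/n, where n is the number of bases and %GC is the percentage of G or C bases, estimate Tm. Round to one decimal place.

Length n = 36. Counting bases: T=11, G=7, A=9, C=9
G+C = 16, so %GC = 16/36 × 100 = 44.444%
Salt term: 16.6 × (-3) = -49.8
GC term: 0.41 × 44.444 = 18.222; length term: −675/36 = −18.75
Tm = 81.5 + (-49.8) + 18.222 − 18.75 = 31.172 → 31.2°C

31.2°C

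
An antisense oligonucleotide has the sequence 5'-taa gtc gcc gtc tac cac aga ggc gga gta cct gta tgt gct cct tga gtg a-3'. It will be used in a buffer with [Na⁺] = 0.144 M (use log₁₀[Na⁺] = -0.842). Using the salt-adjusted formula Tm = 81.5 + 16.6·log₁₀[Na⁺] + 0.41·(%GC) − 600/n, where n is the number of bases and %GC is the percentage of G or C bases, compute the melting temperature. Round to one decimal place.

78.1°C

Length n = 52. Base counts: T=13, C=13, A=11, G=15
G+C = 28, so %GC = 28/52 × 100 = 53.846%
Salt term: 16.6 × (-0.842) = -13.977
GC term: 0.41 × 53.846 = 22.077; length term: −600/52 = −11.538
Tm = 81.5 + (-13.977) + 22.077 − 11.538 = 78.062 → 78.1°C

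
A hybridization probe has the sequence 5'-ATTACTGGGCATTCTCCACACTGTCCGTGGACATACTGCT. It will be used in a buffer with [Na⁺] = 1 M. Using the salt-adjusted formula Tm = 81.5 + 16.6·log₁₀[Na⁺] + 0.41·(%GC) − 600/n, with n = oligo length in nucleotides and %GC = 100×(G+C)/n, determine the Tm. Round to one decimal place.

87.0°C

Length n = 40. Counting bases: T=12, G=8, C=12, A=8
G+C = 20, so %GC = 20/40 × 100 = 50%
Salt term: 16.6 × (0) = 0
GC term: 0.41 × 50 = 20.5; length term: −600/40 = −15
Tm = 81.5 + (0) + 20.5 − 15 = 87 → 87.0°C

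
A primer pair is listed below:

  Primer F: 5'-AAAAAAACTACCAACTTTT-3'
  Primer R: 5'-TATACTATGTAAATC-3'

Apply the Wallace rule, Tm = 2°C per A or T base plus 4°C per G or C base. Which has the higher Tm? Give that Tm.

Primer F: A+T=15, G+C=4 → Tm = 2(15)+4(4) = 46°C
Primer R: A+T=12, G+C=3 → Tm = 2(12)+4(3) = 36°C
46°C vs 36°C → primer F is higher.

Primer F, 46°C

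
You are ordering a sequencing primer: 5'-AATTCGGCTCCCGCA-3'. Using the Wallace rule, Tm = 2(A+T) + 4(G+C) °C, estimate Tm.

A=3, G=3, T=3, C=6
AT pairs contribute 6, GC pairs contribute 9.
Tm = 2×6 + 4×9 = 48°C

48°C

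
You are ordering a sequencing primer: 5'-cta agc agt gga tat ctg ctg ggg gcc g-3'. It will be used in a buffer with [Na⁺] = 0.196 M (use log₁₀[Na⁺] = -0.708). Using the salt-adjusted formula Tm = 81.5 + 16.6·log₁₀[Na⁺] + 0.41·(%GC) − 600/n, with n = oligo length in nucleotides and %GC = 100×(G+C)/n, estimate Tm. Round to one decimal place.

73.2°C

Length n = 28. Scanning the sequence gives T=6, C=6, A=5, G=11.
G+C = 17, so %GC = 17/28 × 100 = 60.714%
Salt term: 16.6 × (-0.708) = -11.753
GC term: 0.41 × 60.714 = 24.893; length term: −600/28 = −21.429
Tm = 81.5 + (-11.753) + 24.893 − 21.429 = 73.211 → 73.2°C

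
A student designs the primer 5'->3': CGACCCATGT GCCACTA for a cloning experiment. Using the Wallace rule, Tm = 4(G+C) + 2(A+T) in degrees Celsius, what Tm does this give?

Scanning the sequence gives C=7, A=4, T=3, G=3.
So N_AT = 7 and N_GC = 10.
Tm = 4·10 + 2·7 = 40 + 14 = 54°C

54°C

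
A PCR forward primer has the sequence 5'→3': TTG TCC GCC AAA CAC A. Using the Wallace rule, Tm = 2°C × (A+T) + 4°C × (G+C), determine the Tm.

Base counts: G=2, C=6, A=5, T=3
A+T = 8, G+C = 8
Tm = 4·8 + 2·8 = 32 + 16 = 48°C

48°C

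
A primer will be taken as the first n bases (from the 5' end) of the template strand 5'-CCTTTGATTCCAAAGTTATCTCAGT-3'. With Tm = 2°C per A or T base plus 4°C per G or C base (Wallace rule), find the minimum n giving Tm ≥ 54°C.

First 19 bases: CCTTTGATTCCAAAGTTAT → Tm = 50°C (< 54°C)
First 20 bases: CCTTTGATTCCAAAGTTATC → Tm = 54°C (≥ 54°C)
Each additional base adds 2°C (A/T) or 4°C (G/C), so Tm is non-decreasing in n; n = 20 is the first length to reach 54°C.

n = 20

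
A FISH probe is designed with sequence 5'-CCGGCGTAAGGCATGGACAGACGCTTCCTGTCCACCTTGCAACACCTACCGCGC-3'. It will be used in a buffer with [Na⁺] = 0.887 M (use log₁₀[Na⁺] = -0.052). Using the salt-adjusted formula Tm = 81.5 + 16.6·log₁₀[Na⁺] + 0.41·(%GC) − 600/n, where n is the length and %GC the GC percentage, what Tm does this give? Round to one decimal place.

95.3°C

Length n = 54. A=11, C=21, G=13, T=9
G+C = 34, so %GC = 34/54 × 100 = 62.963%
Salt term: 16.6 × (-0.052) = -0.863
GC term: 0.41 × 62.963 = 25.815; length term: −600/54 = −11.111
Tm = 81.5 + (-0.863) + 25.815 − 11.111 = 95.341 → 95.3°C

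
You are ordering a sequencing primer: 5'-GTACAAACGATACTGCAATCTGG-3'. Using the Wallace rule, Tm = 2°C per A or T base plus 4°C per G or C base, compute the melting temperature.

Scanning the sequence gives A=8, C=5, T=5, G=5.
So N_AT = 13 and N_GC = 10.
Tm = 2×13 + 4×10 = 66°C

66°C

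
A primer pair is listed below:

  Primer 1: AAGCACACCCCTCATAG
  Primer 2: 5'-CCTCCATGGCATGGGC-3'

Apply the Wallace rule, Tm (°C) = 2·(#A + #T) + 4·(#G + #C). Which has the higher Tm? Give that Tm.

Primer 2, 54°C

Primer 1: A+T=8, G+C=9 → Tm = 2(8)+4(9) = 52°C
Primer 2: A+T=5, G+C=11 → Tm = 2(5)+4(11) = 54°C
52°C vs 54°C → primer 2 is higher.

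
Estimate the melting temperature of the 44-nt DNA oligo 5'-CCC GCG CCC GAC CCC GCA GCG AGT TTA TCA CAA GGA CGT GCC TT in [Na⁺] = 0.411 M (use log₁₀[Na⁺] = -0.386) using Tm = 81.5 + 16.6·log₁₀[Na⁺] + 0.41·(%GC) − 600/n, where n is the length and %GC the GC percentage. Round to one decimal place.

Length n = 44. Scanning the sequence gives T=7, A=8, G=11, C=18.
G+C = 29, so %GC = 29/44 × 100 = 65.909%
Salt term: 16.6 × (-0.386) = -6.408
GC term: 0.41 × 65.909 = 27.023; length term: −600/44 = −13.636
Tm = 81.5 + (-6.408) + 27.023 − 13.636 = 88.479 → 88.5°C

88.5°C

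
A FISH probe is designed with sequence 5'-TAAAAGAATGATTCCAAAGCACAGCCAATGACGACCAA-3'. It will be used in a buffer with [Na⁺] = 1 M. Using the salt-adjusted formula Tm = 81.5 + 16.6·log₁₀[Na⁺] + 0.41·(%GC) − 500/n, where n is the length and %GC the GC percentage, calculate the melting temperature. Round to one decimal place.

84.5°C

Length n = 38. T=5, G=6, A=18, C=9
G+C = 15, so %GC = 15/38 × 100 = 39.474%
Salt term: 16.6 × (0) = 0
GC term: 0.41 × 39.474 = 16.184; length term: −500/38 = −13.158
Tm = 81.5 + (0) + 16.184 − 13.158 = 84.526 → 84.5°C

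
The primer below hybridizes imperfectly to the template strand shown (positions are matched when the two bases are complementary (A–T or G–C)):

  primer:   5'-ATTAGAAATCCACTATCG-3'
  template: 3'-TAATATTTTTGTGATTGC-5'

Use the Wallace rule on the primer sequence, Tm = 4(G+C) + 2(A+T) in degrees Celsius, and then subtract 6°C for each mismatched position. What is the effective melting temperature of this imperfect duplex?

Primer base counts: A=7, T=5, G=2, C=4 → A+T=12, G+C=6
Perfect-match Tm = 2(12) + 4(6) = 24 + 24 = 48°C
Mismatches (positions where the bases are not complementary): 4 (at positions 5, 9, 10, 16)
Effective Tm = 48 − 4×6 = 48 − 24 = 24°C

24°C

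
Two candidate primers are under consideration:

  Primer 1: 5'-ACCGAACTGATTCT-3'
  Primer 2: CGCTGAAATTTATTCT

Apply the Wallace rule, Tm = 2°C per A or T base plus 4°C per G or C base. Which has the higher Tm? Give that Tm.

Primer 1: A+T=8, G+C=6 → Tm = 2(8)+4(6) = 40°C
Primer 2: A+T=11, G+C=5 → Tm = 2(11)+4(5) = 42°C
40°C vs 42°C → primer 2 is higher.

Primer 2, 42°C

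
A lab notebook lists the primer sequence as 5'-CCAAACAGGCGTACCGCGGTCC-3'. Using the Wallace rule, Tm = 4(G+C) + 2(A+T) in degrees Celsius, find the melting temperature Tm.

74°C

Counting bases: A=5, G=6, C=9, T=2
A+T = 7, G+C = 15
Tm = 2(7) + 4(15) = 14 + 60 = 74°C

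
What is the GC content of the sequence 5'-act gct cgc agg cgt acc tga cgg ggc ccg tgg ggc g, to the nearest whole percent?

C=12, A=4, T=5, G=16
G+C = 16 + 12 = 28 out of 37 bases
%GC = 28/37 × 100 = 75.68% ≈ 76%

76%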